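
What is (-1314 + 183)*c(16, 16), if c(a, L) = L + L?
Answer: -36192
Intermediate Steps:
c(a, L) = 2*L
(-1314 + 183)*c(16, 16) = (-1314 + 183)*(2*16) = -1131*32 = -36192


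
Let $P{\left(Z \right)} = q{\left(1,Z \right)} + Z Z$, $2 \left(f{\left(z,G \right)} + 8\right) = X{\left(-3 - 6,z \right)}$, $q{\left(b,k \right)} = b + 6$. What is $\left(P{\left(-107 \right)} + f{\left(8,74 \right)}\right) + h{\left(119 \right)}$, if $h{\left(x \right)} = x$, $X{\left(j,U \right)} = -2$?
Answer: $11566$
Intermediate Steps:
$q{\left(b,k \right)} = 6 + b$
$f{\left(z,G \right)} = -9$ ($f{\left(z,G \right)} = -8 + \frac{1}{2} \left(-2\right) = -8 - 1 = -9$)
$P{\left(Z \right)} = 7 + Z^{2}$ ($P{\left(Z \right)} = \left(6 + 1\right) + Z Z = 7 + Z^{2}$)
$\left(P{\left(-107 \right)} + f{\left(8,74 \right)}\right) + h{\left(119 \right)} = \left(\left(7 + \left(-107\right)^{2}\right) - 9\right) + 119 = \left(\left(7 + 11449\right) - 9\right) + 119 = \left(11456 - 9\right) + 119 = 11447 + 119 = 11566$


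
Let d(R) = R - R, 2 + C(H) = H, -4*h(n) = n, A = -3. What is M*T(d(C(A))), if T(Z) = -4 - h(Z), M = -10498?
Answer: 41992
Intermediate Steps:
h(n) = -n/4
C(H) = -2 + H
d(R) = 0
T(Z) = -4 + Z/4 (T(Z) = -4 - (-1)*Z/4 = -4 + Z/4)
M*T(d(C(A))) = -10498*(-4 + (¼)*0) = -10498*(-4 + 0) = -10498*(-4) = 41992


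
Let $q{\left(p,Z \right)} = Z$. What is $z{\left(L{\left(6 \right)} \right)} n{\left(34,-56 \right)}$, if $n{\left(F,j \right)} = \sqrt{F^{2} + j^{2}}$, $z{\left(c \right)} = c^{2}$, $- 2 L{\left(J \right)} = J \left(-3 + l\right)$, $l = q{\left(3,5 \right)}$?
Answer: $72 \sqrt{1073} \approx 2358.5$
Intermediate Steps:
$l = 5$
$L{\left(J \right)} = - J$ ($L{\left(J \right)} = - \frac{J \left(-3 + 5\right)}{2} = - \frac{J 2}{2} = - \frac{2 J}{2} = - J$)
$z{\left(L{\left(6 \right)} \right)} n{\left(34,-56 \right)} = \left(\left(-1\right) 6\right)^{2} \sqrt{34^{2} + \left(-56\right)^{2}} = \left(-6\right)^{2} \sqrt{1156 + 3136} = 36 \sqrt{4292} = 36 \cdot 2 \sqrt{1073} = 72 \sqrt{1073}$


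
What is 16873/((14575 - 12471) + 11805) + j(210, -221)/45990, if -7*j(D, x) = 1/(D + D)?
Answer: 325915491413/268663462200 ≈ 1.2131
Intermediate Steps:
j(D, x) = -1/(14*D) (j(D, x) = -1/(7*(D + D)) = -1/(2*D)/7 = -1/(14*D))
16873/((14575 - 12471) + 11805) + j(210, -221)/45990 = 16873/((14575 - 12471) + 11805) - 1/14/210/45990 = 16873/(2104 + 11805) - 1/14*1/210*(1/45990) = 16873/13909 - 1/2940*1/45990 = 16873*(1/13909) - 1/135210600 = 16873/13909 - 1/135210600 = 325915491413/268663462200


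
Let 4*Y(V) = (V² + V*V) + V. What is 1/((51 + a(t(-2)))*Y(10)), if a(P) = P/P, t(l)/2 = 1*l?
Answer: 1/2730 ≈ 0.00036630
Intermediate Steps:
t(l) = 2*l (t(l) = 2*(1*l) = 2*l)
Y(V) = V²/2 + V/4 (Y(V) = ((V² + V*V) + V)/4 = ((V² + V²) + V)/4 = (2*V² + V)/4 = (V + 2*V²)/4 = V²/2 + V/4)
a(P) = 1
1/((51 + a(t(-2)))*Y(10)) = 1/((51 + 1)*((¼)*10*(1 + 2*10))) = 1/(52*((¼)*10*(1 + 20))) = 1/(52*((¼)*10*21)) = 1/(52*(105/2)) = 1/2730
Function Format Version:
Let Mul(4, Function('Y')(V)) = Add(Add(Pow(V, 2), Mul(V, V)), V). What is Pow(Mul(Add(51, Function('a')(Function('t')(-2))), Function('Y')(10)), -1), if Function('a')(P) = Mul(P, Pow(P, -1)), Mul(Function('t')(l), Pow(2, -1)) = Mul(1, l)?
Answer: Rational(1, 2730) ≈ 0.00036630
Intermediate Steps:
Function('t')(l) = Mul(2, l) (Function('t')(l) = Mul(2, Mul(1, l)) = Mul(2, l))
Function('Y')(V) = Add(Mul(Rational(1, 2), Pow(V, 2)), Mul(Rational(1, 4), V)) (Function('Y')(V) = Mul(Rational(1, 4), Add(Add(Pow(V, 2), Mul(V, V)), V)) = Mul(Rational(1, 4), Add(Add(Pow(V, 2), Pow(V, 2)), V)) = Mul(Rational(1, 4), Add(Mul(2, Pow(V, 2)), V)) = Mul(Rational(1, 4), Add(V, Mul(2, Pow(V, 2)))) = Add(Mul(Rational(1, 2), Pow(V, 2)), Mul(Rational(1, 4), V)))
Function('a')(P) = 1
Pow(Mul(Add(51, Function('a')(Function('t')(-2))), Function('Y')(10)), -1) = Pow(Mul(Add(51, 1), Mul(Rational(1, 4), 10, Add(1, Mul(2, 10)))), -1) = Pow(Mul(52, Mul(Rational(1, 4), 10, Add(1, 20))), -1) = Pow(Mul(52, Mul(Rational(1, 4), 10, 21)), -1) = Pow(Mul(52, Rational(105, 2)), -1) = Pow(2730, -1) = Rational(1, 2730)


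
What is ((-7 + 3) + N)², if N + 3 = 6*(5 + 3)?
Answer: 1681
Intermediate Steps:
N = 45 (N = -3 + 6*(5 + 3) = -3 + 6*8 = -3 + 48 = 45)
((-7 + 3) + N)² = ((-7 + 3) + 45)² = (-4 + 45)² = 41² = 1681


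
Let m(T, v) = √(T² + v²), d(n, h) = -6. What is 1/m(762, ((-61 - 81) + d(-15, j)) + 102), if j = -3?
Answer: √145690/291380 ≈ 0.0013100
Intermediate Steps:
1/m(762, ((-61 - 81) + d(-15, j)) + 102) = 1/(√(762² + (((-61 - 81) - 6) + 102)²)) = 1/(√(580644 + ((-142 - 6) + 102)²)) = 1/(√(580644 + (-148 + 102)²)) = 1/(√(580644 + (-46)²)) = 1/(√(580644 + 2116)) = 1/(√582760) = 1/(2*√145690) = √145690/291380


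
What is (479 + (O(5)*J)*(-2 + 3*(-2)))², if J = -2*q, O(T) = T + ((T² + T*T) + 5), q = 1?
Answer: 2070721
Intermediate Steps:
O(T) = 5 + T + 2*T² (O(T) = T + ((T² + T²) + 5) = T + (2*T² + 5) = T + (5 + 2*T²) = 5 + T + 2*T²)
J = -2 (J = -2*1 = -2)
(479 + (O(5)*J)*(-2 + 3*(-2)))² = (479 + ((5 + 5 + 2*5²)*(-2))*(-2 + 3*(-2)))² = (479 + ((5 + 5 + 2*25)*(-2))*(-2 - 6))² = (479 + ((5 + 5 + 50)*(-2))*(-8))² = (479 + (60*(-2))*(-8))² = (479 - 120*(-8))² = (479 + 960)² = 1439² = 2070721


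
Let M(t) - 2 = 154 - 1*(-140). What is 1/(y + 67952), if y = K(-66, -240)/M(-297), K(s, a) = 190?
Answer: 148/10056991 ≈ 1.4716e-5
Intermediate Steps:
M(t) = 296 (M(t) = 2 + (154 - 1*(-140)) = 2 + (154 + 140) = 2 + 294 = 296)
y = 95/148 (y = 190/296 = 190*(1/296) = 95/148 ≈ 0.64189)
1/(y + 67952) = 1/(95/148 + 67952) = 1/(10056991/148) = 148/10056991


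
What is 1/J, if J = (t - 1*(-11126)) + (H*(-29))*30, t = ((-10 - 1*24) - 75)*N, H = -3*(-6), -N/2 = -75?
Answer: -1/20884 ≈ -4.7884e-5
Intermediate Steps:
N = 150 (N = -2*(-75) = 150)
H = 18
t = -16350 (t = ((-10 - 1*24) - 75)*150 = ((-10 - 24) - 75)*150 = (-34 - 75)*150 = -109*150 = -16350)
J = -20884 (J = (-16350 - 1*(-11126)) + (18*(-29))*30 = (-16350 + 11126) - 522*30 = -5224 - 15660 = -20884)
1/J = 1/(-20884) = -1/20884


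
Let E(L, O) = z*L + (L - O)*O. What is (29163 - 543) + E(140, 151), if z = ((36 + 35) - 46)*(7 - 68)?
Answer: -186541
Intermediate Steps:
z = -1525 (z = (71 - 46)*(-61) = 25*(-61) = -1525)
E(L, O) = -1525*L + O*(L - O) (E(L, O) = -1525*L + (L - O)*O = -1525*L + O*(L - O))
(29163 - 543) + E(140, 151) = (29163 - 543) + (-1*151² - 1525*140 + 140*151) = 28620 + (-1*22801 - 213500 + 21140) = 28620 + (-22801 - 213500 + 21140) = 28620 - 215161 = -186541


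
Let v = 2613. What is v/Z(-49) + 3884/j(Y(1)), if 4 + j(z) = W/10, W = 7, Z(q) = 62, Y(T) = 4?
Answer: -2321851/2046 ≈ -1134.8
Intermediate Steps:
j(z) = -33/10 (j(z) = -4 + 7/10 = -33/10)
v/Z(-49) + 3884/j(Y(1)) = 2613/62 + 3884/(-33/10) = 2613*(1/62) + 3884*(-10/33) = 2613/62 - 38840/33 = -2321851/2046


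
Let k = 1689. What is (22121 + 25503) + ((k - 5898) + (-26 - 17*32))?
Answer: 42845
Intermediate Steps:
(22121 + 25503) + ((k - 5898) + (-26 - 17*32)) = (22121 + 25503) + ((1689 - 5898) + (-26 - 17*32)) = 47624 + (-4209 + (-26 - 544)) = 47624 + (-4209 - 570) = 47624 - 4779 = 42845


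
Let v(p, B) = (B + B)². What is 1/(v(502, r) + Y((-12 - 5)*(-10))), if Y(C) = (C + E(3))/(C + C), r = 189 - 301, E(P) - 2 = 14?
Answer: 170/8530013 ≈ 1.9930e-5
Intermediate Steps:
E(P) = 16 (E(P) = 2 + 14 = 16)
r = -112
v(p, B) = 4*B² (v(p, B) = (2*B)² = 4*B²)
Y(C) = (16 + C)/(2*C) (Y(C) = (C + 16)/(C + C) = (16 + C)/((2*C)) = (16 + C)*(1/(2*C)) = (16 + C)/(2*C))
1/(v(502, r) + Y((-12 - 5)*(-10))) = 1/(4*(-112)² + (16 + (-12 - 5)*(-10))/(2*(((-12 - 5)*(-10))))) = 1/(4*12544 + (16 - 17*(-10))/(2*((-17*(-10))))) = 1/(50176 + (½)*(16 + 170)/170) = 1/(50176 + (½)*(1/170)*186) = 1/(50176 + 93/170) = 1/(8530013/170) = 170/8530013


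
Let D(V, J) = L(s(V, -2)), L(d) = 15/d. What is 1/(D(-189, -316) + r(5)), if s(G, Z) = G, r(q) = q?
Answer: 63/310 ≈ 0.20323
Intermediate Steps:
D(V, J) = 15/V
1/(D(-189, -316) + r(5)) = 1/(15/(-189) + 5) = 1/(15*(-1/189) + 5) = 1/(-5/63 + 5) = 1/(310/63) = 63/310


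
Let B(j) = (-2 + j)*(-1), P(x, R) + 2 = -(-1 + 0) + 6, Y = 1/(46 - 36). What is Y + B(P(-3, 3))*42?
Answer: -1259/10 ≈ -125.90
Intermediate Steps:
Y = ⅒ (Y = 1/10 = ⅒ ≈ 0.10000)
P(x, R) = 5 (P(x, R) = -2 + (-(-1 + 0) + 6) = -2 + (-1*(-1) + 6) = -2 + (1 + 6) = -2 + 7 = 5)
B(j) = 2 - j
Y + B(P(-3, 3))*42 = ⅒ + (2 - 1*5)*42 = ⅒ + (2 - 5)*42 = ⅒ - 3*42 = ⅒ - 126 = -1259/10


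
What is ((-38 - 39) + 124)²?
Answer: 2209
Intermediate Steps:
((-38 - 39) + 124)² = (-77 + 124)² = 47² = 2209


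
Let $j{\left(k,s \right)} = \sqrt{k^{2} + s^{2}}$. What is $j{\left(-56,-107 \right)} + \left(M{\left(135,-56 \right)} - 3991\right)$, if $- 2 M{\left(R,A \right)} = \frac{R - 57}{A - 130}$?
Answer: $- \frac{247429}{62} + \sqrt{14585} \approx -3870.0$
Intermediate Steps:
$M{\left(R,A \right)} = - \frac{-57 + R}{2 \left(-130 + A\right)}$ ($M{\left(R,A \right)} = - \frac{\left(R - 57\right) \frac{1}{A - 130}}{2} = - \frac{\left(-57 + R\right) \frac{1}{-130 + A}}{2} = - \frac{\frac{1}{-130 + A} \left(-57 + R\right)}{2} = - \frac{-57 + R}{2 \left(-130 + A\right)}$)
$j{\left(-56,-107 \right)} + \left(M{\left(135,-56 \right)} - 3991\right) = \sqrt{\left(-56\right)^{2} + \left(-107\right)^{2}} - \left(3991 - \frac{57 - 135}{2 \left(-130 - 56\right)}\right) = \sqrt{3136 + 11449} - \left(3991 - \frac{57 - 135}{2 \left(-186\right)}\right) = \sqrt{14585} - \left(3991 + \frac{1}{372} \left(-78\right)\right) = \sqrt{14585} + \left(\frac{13}{62} - 3991\right) = \sqrt{14585} - \frac{247429}{62} = - \frac{247429}{62} + \sqrt{14585}$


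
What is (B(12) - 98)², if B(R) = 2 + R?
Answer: 7056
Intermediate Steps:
(B(12) - 98)² = ((2 + 12) - 98)² = (14 - 98)² = (-84)² = 7056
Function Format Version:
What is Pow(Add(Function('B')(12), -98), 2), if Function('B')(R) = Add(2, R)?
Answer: 7056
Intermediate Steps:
Pow(Add(Function('B')(12), -98), 2) = Pow(Add(Add(2, 12), -98), 2) = Pow(Add(14, -98), 2) = Pow(-84, 2) = 7056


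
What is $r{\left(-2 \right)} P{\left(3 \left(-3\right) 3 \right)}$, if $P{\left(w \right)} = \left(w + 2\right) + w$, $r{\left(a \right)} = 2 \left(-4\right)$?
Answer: $416$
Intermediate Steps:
$r{\left(a \right)} = -8$
$P{\left(w \right)} = 2 + 2 w$ ($P{\left(w \right)} = \left(2 + w\right) + w = 2 + 2 w$)
$r{\left(-2 \right)} P{\left(3 \left(-3\right) 3 \right)} = - 8 \left(2 + 2 \cdot 3 \left(-3\right) 3\right) = - 8 \left(2 + 2 \left(\left(-9\right) 3\right)\right) = - 8 \left(2 + 2 \left(-27\right)\right) = - 8 \left(2 - 54\right) = \left(-8\right) \left(-52\right) = 416$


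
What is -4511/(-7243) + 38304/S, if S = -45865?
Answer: -70538857/332200195 ≈ -0.21234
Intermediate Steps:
-4511/(-7243) + 38304/S = -4511/(-7243) + 38304/(-45865) = -4511*(-1/7243) + 38304*(-1/45865) = 4511/7243 - 38304/45865 = -70538857/332200195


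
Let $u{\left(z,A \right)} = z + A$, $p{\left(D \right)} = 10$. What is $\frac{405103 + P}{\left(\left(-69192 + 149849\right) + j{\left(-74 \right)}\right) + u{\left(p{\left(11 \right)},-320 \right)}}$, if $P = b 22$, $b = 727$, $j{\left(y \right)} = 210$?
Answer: $\frac{421097}{80557} \approx 5.2273$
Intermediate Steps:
$u{\left(z,A \right)} = A + z$
$P = 15994$ ($P = 727 \cdot 22 = 15994$)
$\frac{405103 + P}{\left(\left(-69192 + 149849\right) + j{\left(-74 \right)}\right) + u{\left(p{\left(11 \right)},-320 \right)}} = \frac{405103 + 15994}{\left(\left(-69192 + 149849\right) + 210\right) + \left(-320 + 10\right)} = \frac{421097}{\left(80657 + 210\right) - 310} = \frac{421097}{80867 - 310} = \frac{421097}{80557}$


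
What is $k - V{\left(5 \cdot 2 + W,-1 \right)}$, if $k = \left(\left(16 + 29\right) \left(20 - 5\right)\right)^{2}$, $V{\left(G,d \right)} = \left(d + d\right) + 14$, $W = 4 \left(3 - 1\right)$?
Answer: $455613$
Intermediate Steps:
$W = 8$ ($W = 4 \cdot 2 = 8$)
$V{\left(G,d \right)} = 14 + 2 d$ ($V{\left(G,d \right)} = 2 d + 14 = 14 + 2 d$)
$k = 455625$ ($k = \left(45 \cdot 15\right)^{2} = 675^{2} = 455625$)
$k - V{\left(5 \cdot 2 + W,-1 \right)} = 455625 - \left(14 + 2 \left(-1\right)\right) = 455625 - \left(14 - 2\right) = 455625 - 12 = 455613$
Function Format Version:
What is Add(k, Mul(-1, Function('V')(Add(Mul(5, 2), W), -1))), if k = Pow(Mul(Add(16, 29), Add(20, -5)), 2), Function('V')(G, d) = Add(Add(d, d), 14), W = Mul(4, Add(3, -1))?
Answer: 455613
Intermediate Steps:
W = 8 (W = Mul(4, 2) = 8)
Function('V')(G, d) = Add(14, Mul(2, d)) (Function('V')(G, d) = Add(Mul(2, d), 14) = Add(14, Mul(2, d)))
k = 455625 (k = Pow(Mul(45, 15), 2) = Pow(675, 2) = 455625)
Add(k, Mul(-1, Function('V')(Add(Mul(5, 2), W), -1))) = Add(455625, Mul(-1, Add(14, Mul(2, -1)))) = Add(455625, Mul(-1, Add(14, -2))) = Add(455625, Mul(-1, 12)) = Add(455625, -12) = 455613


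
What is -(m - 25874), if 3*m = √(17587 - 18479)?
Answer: 25874 - 2*I*√223/3 ≈ 25874.0 - 9.9555*I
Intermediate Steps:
m = 2*I*√223/3 (m = √(17587 - 18479)/3 = √(-892)/3 = (2*I*√223)/3 = 2*I*√223/3 ≈ 9.9555*I)
-(m - 25874) = -(2*I*√223/3 - 25874) = -(-25874 + 2*I*√223/3) = 25874 - 2*I*√223/3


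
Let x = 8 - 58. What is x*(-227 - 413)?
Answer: 32000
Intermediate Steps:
x = -50
x*(-227 - 413) = -50*(-227 - 413) = -50*(-640) = 32000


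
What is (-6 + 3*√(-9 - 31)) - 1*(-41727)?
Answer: 41721 + 6*I*√10 ≈ 41721.0 + 18.974*I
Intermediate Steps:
(-6 + 3*√(-9 - 31)) - 1*(-41727) = (-6 + 3*√(-40)) + 41727 = (-6 + 3*(2*I*√10)) + 41727 = (-6 + 6*I*√10) + 41727 = 41721 + 6*I*√10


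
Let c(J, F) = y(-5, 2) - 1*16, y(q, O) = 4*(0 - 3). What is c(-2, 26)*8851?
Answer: -247828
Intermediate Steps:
y(q, O) = -12 (y(q, O) = 4*(-3) = -12)
c(J, F) = -28 (c(J, F) = -12 - 1*16 = -12 - 16 = -28)
c(-2, 26)*8851 = -28*8851 = -247828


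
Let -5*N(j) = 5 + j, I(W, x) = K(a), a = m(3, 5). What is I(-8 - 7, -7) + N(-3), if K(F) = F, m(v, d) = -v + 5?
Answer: 8/5 ≈ 1.6000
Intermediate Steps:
m(v, d) = 5 - v
a = 2 (a = 5 - 1*3 = 5 - 3 = 2)
I(W, x) = 2
N(j) = -1 - j/5 (N(j) = -(5 + j)/5 = -1 - j/5)
I(-8 - 7, -7) + N(-3) = 2 + (-1 - ⅕*(-3)) = 2 + (-1 + ⅗) = 2 - ⅖ = 8/5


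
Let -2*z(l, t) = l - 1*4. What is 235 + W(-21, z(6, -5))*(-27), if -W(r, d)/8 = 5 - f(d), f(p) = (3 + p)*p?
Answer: 1747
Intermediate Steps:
z(l, t) = 2 - l/2 (z(l, t) = -(l - 1*4)/2 = -(l - 4)/2 = -(-4 + l)/2 = 2 - l/2)
f(p) = p*(3 + p)
W(r, d) = -40 + 8*d*(3 + d) (W(r, d) = -8*(5 - d*(3 + d)) = -40 + 8*d*(3 + d))
235 + W(-21, z(6, -5))*(-27) = 235 + (-40 + 8*(2 - 1/2*6)*(3 + (2 - 1/2*6)))*(-27) = 235 + (-40 + 8*(2 - 3)*(3 + (2 - 3)))*(-27) = 235 + (-40 + 8*(-1)*(3 - 1))*(-27) = 235 + (-40 + 8*(-1)*2)*(-27) = 235 + (-40 - 16)*(-27) = 235 - 56*(-27) = 235 + 1512 = 1747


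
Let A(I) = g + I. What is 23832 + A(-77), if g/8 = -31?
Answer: 23507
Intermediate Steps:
g = -248 (g = 8*(-31) = -248)
A(I) = -248 + I
23832 + A(-77) = 23832 + (-248 - 77) = 23832 - 325 = 23507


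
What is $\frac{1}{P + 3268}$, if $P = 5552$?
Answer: $\frac{1}{8820} \approx 0.00011338$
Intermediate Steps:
$\frac{1}{P + 3268} = \frac{1}{5552 + 3268} = \frac{1}{8820}$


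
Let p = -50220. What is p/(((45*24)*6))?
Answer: -31/4 ≈ -7.7500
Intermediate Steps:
p/(((45*24)*6)) = -50220/((45*24)*6) = -50220/(1080*6) = -50220/6480 = -50220*1/6480 = -31/4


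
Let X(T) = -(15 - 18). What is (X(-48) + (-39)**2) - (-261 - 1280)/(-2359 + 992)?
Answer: 2081767/1367 ≈ 1522.9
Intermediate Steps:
X(T) = 3 (X(T) = -1*(-3) = 3)
(X(-48) + (-39)**2) - (-261 - 1280)/(-2359 + 992) = (3 + (-39)**2) - (-261 - 1280)/(-2359 + 992) = (3 + 1521) - (-1541)/(-1367) = 1524 - (-1541)*(-1)/1367 = 1524 - 1*1541/1367 = 1524 - 1541/1367 = 2081767/1367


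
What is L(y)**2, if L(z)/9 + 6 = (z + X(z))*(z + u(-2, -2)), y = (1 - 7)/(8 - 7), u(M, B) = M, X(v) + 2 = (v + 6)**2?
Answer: 272484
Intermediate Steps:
X(v) = -2 + (6 + v)**2 (X(v) = -2 + (v + 6)**2 = -2 + (6 + v)**2)
y = -6 (y = -6/1 = -6*1 = -6)
L(z) = -54 + 9*(-2 + z)*(-2 + z + (6 + z)**2) (L(z) = -54 + 9*((z + (-2 + (6 + z)**2))*(z - 2)) = -54 + 9*((-2 + z + (6 + z)**2)*(-2 + z)) = -54 + 9*((-2 + z)*(-2 + z + (6 + z)**2)) = -54 + 9*(-2 + z)*(-2 + z + (6 + z)**2))
L(y)**2 = (-666 + 9*(-6)**3 + 72*(-6) + 99*(-6)**2)**2 = (-666 + 9*(-216) - 432 + 99*36)**2 = (-666 - 1944 - 432 + 3564)**2 = 522**2 = 272484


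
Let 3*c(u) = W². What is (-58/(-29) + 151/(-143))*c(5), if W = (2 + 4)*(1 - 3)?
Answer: 6480/143 ≈ 45.315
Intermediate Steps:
W = -12 (W = 6*(-2) = -12)
c(u) = 48 (c(u) = (⅓)*(-12)² = (⅓)*144 = 48)
(-58/(-29) + 151/(-143))*c(5) = (-58/(-29) + 151/(-143))*48 = (-58*(-1/29) + 151*(-1/143))*48 = (2 - 151/143)*48 = (135/143)*48 = 6480/143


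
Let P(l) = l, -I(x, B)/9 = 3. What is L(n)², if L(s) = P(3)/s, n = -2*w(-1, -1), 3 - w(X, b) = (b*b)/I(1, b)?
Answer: 6561/26896 ≈ 0.24394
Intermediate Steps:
I(x, B) = -27 (I(x, B) = -9*3 = -27)
w(X, b) = 3 + b²/27 (w(X, b) = 3 - b*b/(-27) = 3 - b²*(-1)/27 = 3 - (-1)*b²/27 = 3 + b²/27)
n = -164/27 (n = -2*(3 + (1/27)*(-1)²) = -2*(3 + (1/27)*1) = -2*(3 + 1/27) = -2*82/27 = -164/27 ≈ -6.0741)
L(s) = 3/s
L(n)² = (3/(-164/27))² = (3*(-27/164))² = (-81/164)² = 6561/26896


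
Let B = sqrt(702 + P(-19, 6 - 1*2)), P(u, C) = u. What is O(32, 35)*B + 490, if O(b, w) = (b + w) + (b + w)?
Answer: 490 + 134*sqrt(683) ≈ 3992.0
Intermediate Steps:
O(b, w) = 2*b + 2*w
B = sqrt(683) (B = sqrt(702 - 19) = sqrt(683) ≈ 26.134)
O(32, 35)*B + 490 = (2*32 + 2*35)*sqrt(683) + 490 = (64 + 70)*sqrt(683) + 490 = 134*sqrt(683) + 490 = 490 + 134*sqrt(683)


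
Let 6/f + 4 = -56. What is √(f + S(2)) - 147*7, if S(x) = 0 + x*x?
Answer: -1029 + √390/10 ≈ -1027.0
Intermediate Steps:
f = -⅒ (f = 6/(-4 - 56) = 6/(-60) = 6*(-1/60) = -⅒ ≈ -0.10000)
S(x) = x² (S(x) = 0 + x² = x²)
√(f + S(2)) - 147*7 = √(-⅒ + 2²) - 147*7 = √(-⅒ + 4) - 1029 = √(39/10) - 1029 = √390/10 - 1029 = -1029 + √390/10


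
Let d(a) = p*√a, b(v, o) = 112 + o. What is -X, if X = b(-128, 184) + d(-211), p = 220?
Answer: -296 - 220*I*√211 ≈ -296.0 - 3195.7*I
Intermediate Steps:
d(a) = 220*√a
X = 296 + 220*I*√211 (X = (112 + 184) + 220*√(-211) = 296 + 220*(I*√211) = 296 + 220*I*√211 ≈ 296.0 + 3195.7*I)
-X = -(296 + 220*I*√211) = -296 - 220*I*√211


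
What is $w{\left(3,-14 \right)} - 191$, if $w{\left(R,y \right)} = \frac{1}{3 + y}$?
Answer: $- \frac{2102}{11} \approx -191.09$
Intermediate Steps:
$w{\left(3,-14 \right)} - 191 = \frac{1}{3 - 14} - 191 = \frac{1}{-11} - 191 = - \frac{1}{11} - 191 = - \frac{2102}{11}$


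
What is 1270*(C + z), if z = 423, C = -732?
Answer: -392430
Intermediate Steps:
1270*(C + z) = 1270*(-732 + 423) = 1270*(-309) = -392430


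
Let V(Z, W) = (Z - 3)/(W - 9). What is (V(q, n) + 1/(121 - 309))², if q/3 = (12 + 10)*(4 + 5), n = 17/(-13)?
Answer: 521672508361/158659216 ≈ 3288.0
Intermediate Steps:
n = -17/13 (n = 17*(-1/13) = -17/13 ≈ -1.3077)
q = 594 (q = 3*((12 + 10)*(4 + 5)) = 3*(22*9) = 3*198 = 594)
V(Z, W) = (-3 + Z)/(-9 + W)
(V(q, n) + 1/(121 - 309))² = ((-3 + 594)/(-9 - 17/13) + 1/(121 - 309))² = (591/(-134/13) + 1/(-188))² = (-13/134*591 - 1/188)² = (-7683/134 - 1/188)² = (-722269/12596)² = 521672508361/158659216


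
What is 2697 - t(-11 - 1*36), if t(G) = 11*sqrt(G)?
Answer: 2697 - 11*I*sqrt(47) ≈ 2697.0 - 75.412*I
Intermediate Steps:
2697 - t(-11 - 1*36) = 2697 - 11*sqrt(-11 - 1*36) = 2697 - 11*sqrt(-11 - 36) = 2697 - 11*sqrt(-47) = 2697 - 11*I*sqrt(47)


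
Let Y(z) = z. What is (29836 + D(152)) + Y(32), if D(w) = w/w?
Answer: 29869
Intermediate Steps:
D(w) = 1
(29836 + D(152)) + Y(32) = (29836 + 1) + 32 = 29837 + 32 = 29869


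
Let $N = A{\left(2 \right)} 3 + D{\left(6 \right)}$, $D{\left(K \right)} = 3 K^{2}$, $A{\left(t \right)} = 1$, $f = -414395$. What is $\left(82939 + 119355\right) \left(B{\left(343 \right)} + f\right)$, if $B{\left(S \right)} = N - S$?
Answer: $-83876554338$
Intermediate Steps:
$N = 111$ ($N = 1 \cdot 3 + 3 \cdot 6^{2} = 3 + 3 \cdot 36 = 3 + 108 = 111$)
$B{\left(S \right)} = 111 - S$
$\left(82939 + 119355\right) \left(B{\left(343 \right)} + f\right) = \left(82939 + 119355\right) \left(\left(111 - 343\right) - 414395\right) = 202294 \left(\left(111 - 343\right) - 414395\right) = 202294 \left(-232 - 414395\right) = 202294 \left(-414627\right) = -83876554338$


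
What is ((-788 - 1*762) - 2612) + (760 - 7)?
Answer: -3409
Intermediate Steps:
((-788 - 1*762) - 2612) + (760 - 7) = ((-788 - 762) - 2612) + 753 = (-1550 - 2612) + 753 = -4162 + 753 = -3409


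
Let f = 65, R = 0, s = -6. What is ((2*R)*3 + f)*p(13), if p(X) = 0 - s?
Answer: 390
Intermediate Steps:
p(X) = 6 (p(X) = 0 - 1*(-6) = 0 + 6 = 6)
((2*R)*3 + f)*p(13) = ((2*0)*3 + 65)*6 = (0*3 + 65)*6 = (0 + 65)*6 = 65*6 = 390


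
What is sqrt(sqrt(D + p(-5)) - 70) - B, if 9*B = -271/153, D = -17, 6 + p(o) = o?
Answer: 271/1377 + sqrt(-70 + 2*I*sqrt(7)) ≈ 0.51281 + 8.3726*I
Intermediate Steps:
p(o) = -6 + o
B = -271/1377 (B = (-271/153)/9 = (-271*1/153)/9 = (1/9)*(-271/153) = -271/1377 ≈ -0.19680)
sqrt(sqrt(D + p(-5)) - 70) - B = sqrt(sqrt(-17 + (-6 - 5)) - 70) - 1*(-271/1377) = sqrt(sqrt(-17 - 11) - 70) + 271/1377 = sqrt(sqrt(-28) - 70) + 271/1377 = sqrt(2*I*sqrt(7) - 70) + 271/1377 = sqrt(-70 + 2*I*sqrt(7)) + 271/1377 = 271/1377 + sqrt(-70 + 2*I*sqrt(7))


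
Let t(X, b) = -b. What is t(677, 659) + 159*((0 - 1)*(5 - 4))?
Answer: -818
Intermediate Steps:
t(677, 659) + 159*((0 - 1)*(5 - 4)) = -1*659 + 159*((0 - 1)*(5 - 4)) = -659 + 159*(-1*1) = -659 + 159*(-1) = -659 - 159 = -818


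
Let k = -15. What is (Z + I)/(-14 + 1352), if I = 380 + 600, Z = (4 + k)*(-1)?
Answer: 991/1338 ≈ 0.74066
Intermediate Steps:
Z = 11 (Z = (4 - 15)*(-1) = -11*(-1) = 11)
I = 980
(Z + I)/(-14 + 1352) = (11 + 980)/(-14 + 1352) = 991/1338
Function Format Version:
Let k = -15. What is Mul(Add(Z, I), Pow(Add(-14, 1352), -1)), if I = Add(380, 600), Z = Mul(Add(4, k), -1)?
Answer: Rational(991, 1338) ≈ 0.74066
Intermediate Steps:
Z = 11 (Z = Mul(Add(4, -15), -1) = Mul(-11, -1) = 11)
I = 980
Mul(Add(Z, I), Pow(Add(-14, 1352), -1)) = Mul(Add(11, 980), Pow(Add(-14, 1352), -1)) = Mul(991, Pow(1338, -1)) = Mul(991, Rational(1, 1338)) = Rational(991, 1338)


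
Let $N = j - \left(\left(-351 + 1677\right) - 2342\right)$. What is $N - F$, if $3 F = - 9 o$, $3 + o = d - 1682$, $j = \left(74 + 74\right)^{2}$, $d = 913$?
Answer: $20604$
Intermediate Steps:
$j = 21904$ ($j = 148^{2} = 21904$)
$o = -772$ ($o = -3 + \left(913 - 1682\right) = -3 - 769 = -772$)
$N = 22920$ ($N = 21904 - \left(\left(-351 + 1677\right) - 2342\right) = 21904 - \left(1326 - 2342\right) = 21904 - -1016 = 21904 + 1016 = 22920$)
$F = 2316$ ($F = \frac{\left(-9\right) \left(-772\right)}{3} = \frac{1}{3} \cdot 6948 = 2316$)
$N - F = 22920 - 2316 = 20604$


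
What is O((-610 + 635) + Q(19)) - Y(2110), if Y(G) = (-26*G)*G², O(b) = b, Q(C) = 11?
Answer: 244242206036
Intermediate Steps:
Y(G) = -26*G³
O((-610 + 635) + Q(19)) - Y(2110) = ((-610 + 635) + 11) - (-26)*2110³ = (25 + 11) - (-26)*9393931000 = 36 - 1*(-244242206000) = 36 + 244242206000 = 244242206036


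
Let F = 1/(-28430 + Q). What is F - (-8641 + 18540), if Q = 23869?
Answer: -45149340/4561 ≈ -9899.0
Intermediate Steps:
F = -1/4561 (F = 1/(-28430 + 23869) = 1/(-4561) = -1/4561 ≈ -0.00021925)
F - (-8641 + 18540) = -1/4561 - (-8641 + 18540) = -1/4561 - 1*9899 = -1/4561 - 9899 = -45149340/4561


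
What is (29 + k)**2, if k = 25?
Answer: 2916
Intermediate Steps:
(29 + k)**2 = (29 + 25)**2 = 54**2 = 2916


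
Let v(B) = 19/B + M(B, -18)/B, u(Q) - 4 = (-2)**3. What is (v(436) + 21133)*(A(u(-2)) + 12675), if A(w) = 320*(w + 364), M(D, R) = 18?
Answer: 1178243446875/436 ≈ 2.7024e+9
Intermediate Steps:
u(Q) = -4 (u(Q) = 4 + (-2)**3 = 4 - 8 = -4)
A(w) = 116480 + 320*w (A(w) = 320*(364 + w) = 116480 + 320*w)
v(B) = 37/B (v(B) = 19/B + 18/B = 37/B)
(v(436) + 21133)*(A(u(-2)) + 12675) = (37/436 + 21133)*((116480 + 320*(-4)) + 12675) = (37*(1/436) + 21133)*((116480 - 1280) + 12675) = (37/436 + 21133)*(115200 + 12675) = (9214025/436)*127875 = 1178243446875/436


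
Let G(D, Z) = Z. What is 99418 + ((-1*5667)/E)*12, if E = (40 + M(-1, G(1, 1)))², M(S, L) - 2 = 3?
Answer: 22361494/225 ≈ 99384.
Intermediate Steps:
M(S, L) = 5 (M(S, L) = 2 + 3 = 5)
E = 2025 (E = (40 + 5)² = 45² = 2025)
99418 + ((-1*5667)/E)*12 = 99418 + (-1*5667/2025)*12 = 99418 - 5667*1/2025*12 = 99418 - 1889/675*12 = 99418 - 7556/225 = 22361494/225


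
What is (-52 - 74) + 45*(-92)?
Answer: -4266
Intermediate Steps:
(-52 - 74) + 45*(-92) = -126 - 4140 = -4266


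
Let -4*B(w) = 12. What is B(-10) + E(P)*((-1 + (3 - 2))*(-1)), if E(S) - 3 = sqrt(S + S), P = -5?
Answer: -3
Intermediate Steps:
B(w) = -3 (B(w) = -1/4*12 = -3)
E(S) = 3 + sqrt(2)*sqrt(S) (E(S) = 3 + sqrt(S + S) = 3 + sqrt(2*S) = 3 + sqrt(2)*sqrt(S))
B(-10) + E(P)*((-1 + (3 - 2))*(-1)) = -3 + (3 + sqrt(2)*sqrt(-5))*((-1 + (3 - 2))*(-1)) = -3 + (3 + sqrt(2)*(I*sqrt(5)))*((-1 + 1)*(-1)) = -3 + (3 + I*sqrt(10))*(0*(-1)) = -3 + (3 + I*sqrt(10))*0 = -3 + 0 = -3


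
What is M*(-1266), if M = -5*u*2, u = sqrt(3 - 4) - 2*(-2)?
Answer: 50640 + 12660*I ≈ 50640.0 + 12660.0*I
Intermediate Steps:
u = 4 + I (u = sqrt(-1) + 4 = I + 4 = 4 + I ≈ 4.0 + 1.0*I)
M = -40 - 10*I (M = -5*(4 + I)*2 = (-20 - 5*I)*2 = -40 - 10*I ≈ -40.0 - 10.0*I)
M*(-1266) = (-40 - 10*I)*(-1266) = 50640 + 12660*I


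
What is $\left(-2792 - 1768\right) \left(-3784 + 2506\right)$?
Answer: $5827680$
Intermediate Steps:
$\left(-2792 - 1768\right) \left(-3784 + 2506\right) = \left(-2792 - 1768\right) \left(-1278\right) = \left(-4560\right) \left(-1278\right) = 5827680$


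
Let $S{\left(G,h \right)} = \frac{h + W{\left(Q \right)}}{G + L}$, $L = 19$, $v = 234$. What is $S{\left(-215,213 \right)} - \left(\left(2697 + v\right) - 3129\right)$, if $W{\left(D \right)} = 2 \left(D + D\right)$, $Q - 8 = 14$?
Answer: $\frac{5501}{28} \approx 196.46$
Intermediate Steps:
$Q = 22$ ($Q = 8 + 14 = 22$)
$W{\left(D \right)} = 4 D$ ($W{\left(D \right)} = 2 \cdot 2 D = 4 D$)
$S{\left(G,h \right)} = \frac{88 + h}{19 + G}$ ($S{\left(G,h \right)} = \frac{h + 4 \cdot 22}{G + 19} = \frac{h + 88}{19 + G} = \frac{88 + h}{19 + G}$)
$S{\left(-215,213 \right)} - \left(\left(2697 + v\right) - 3129\right) = \frac{88 + 213}{19 - 215} - \left(\left(2697 + 234\right) - 3129\right) = \frac{1}{-196} \cdot 301 - \left(2931 - 3129\right) = \left(- \frac{1}{196}\right) 301 - -198 = - \frac{43}{28} + 198 = \frac{5501}{28}$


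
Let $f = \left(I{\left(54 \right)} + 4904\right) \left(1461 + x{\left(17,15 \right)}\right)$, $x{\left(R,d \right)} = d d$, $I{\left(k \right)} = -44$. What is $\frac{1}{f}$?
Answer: $\frac{1}{8193960} \approx 1.2204 \cdot 10^{-7}$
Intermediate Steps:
$x{\left(R,d \right)} = d^{2}$
$f = 8193960$ ($f = \left(-44 + 4904\right) \left(1461 + 15^{2}\right) = 4860 \left(1461 + 225\right) = 4860 \cdot 1686 = 8193960$)
$\frac{1}{f} = \frac{1}{8193960}$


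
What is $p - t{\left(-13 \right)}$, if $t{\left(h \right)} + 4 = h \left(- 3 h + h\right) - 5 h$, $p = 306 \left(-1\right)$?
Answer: $-29$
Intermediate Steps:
$p = -306$
$t{\left(h \right)} = -4 - 5 h - 2 h^{2}$ ($t{\left(h \right)} = -4 + \left(h \left(- 3 h + h\right) - 5 h\right) = -4 + \left(h \left(- 2 h\right) - 5 h\right) = -4 - \left(2 h^{2} + 5 h\right) = -4 - 5 h - 2 h^{2}$)
$p - t{\left(-13 \right)} = -306 - \left(-4 - -65 - 2 \left(-13\right)^{2}\right) = -306 - \left(-4 + 65 - 338\right) = -306 - -277 = -306 + 277 = -29$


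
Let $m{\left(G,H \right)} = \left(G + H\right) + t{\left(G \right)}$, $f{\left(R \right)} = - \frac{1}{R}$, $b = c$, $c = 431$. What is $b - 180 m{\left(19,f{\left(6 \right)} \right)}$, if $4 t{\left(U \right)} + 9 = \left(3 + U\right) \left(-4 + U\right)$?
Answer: $-17404$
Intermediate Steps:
$b = 431$
$t{\left(U \right)} = - \frac{9}{4} + \frac{\left(-4 + U\right) \left(3 + U\right)}{4}$ ($t{\left(U \right)} = - \frac{9}{4} + \frac{\left(3 + U\right) \left(-4 + U\right)}{4} = - \frac{9}{4} + \frac{\left(-4 + U\right) \left(3 + U\right)}{4}$)
$m{\left(G,H \right)} = - \frac{21}{4} + H + \frac{G^{2}}{4} + \frac{3 G}{4}$ ($m{\left(G,H \right)} = \left(G + H\right) - \left(\frac{21}{4} - \frac{G^{2}}{4} + \frac{G}{4}\right) = - \frac{21}{4} + H + \frac{G^{2}}{4} + \frac{3 G}{4}$)
$b - 180 m{\left(19,f{\left(6 \right)} \right)} = 431 - 180 \left(- \frac{21}{4} - \frac{1}{6} + \frac{19^{2}}{4} + \frac{3}{4} \cdot 19\right) = 431 - 180 \left(- \frac{21}{4} - \frac{1}{6} + \frac{1}{4} \cdot 361 + \frac{57}{4}\right) = 431 - 180 \left(- \frac{21}{4} - \frac{1}{6} + \frac{361}{4} + \frac{57}{4}\right) = 431 - 17835 = -17404$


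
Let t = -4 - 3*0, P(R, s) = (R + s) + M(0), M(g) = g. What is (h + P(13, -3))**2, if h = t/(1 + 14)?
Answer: 21316/225 ≈ 94.738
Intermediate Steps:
P(R, s) = R + s (P(R, s) = (R + s) + 0 = R + s)
t = -4 (t = -4 + 0 = -4)
h = -4/15 (h = -4/(1 + 14) = -4/15 ≈ -0.26667)
(h + P(13, -3))**2 = (-4/15 + (13 - 3))**2 = (-4/15 + 10)**2 = (146/15)**2 = 21316/225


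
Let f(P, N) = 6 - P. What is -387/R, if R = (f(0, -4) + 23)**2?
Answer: -387/841 ≈ -0.46017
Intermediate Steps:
R = 841 (R = ((6 - 1*0) + 23)**2 = ((6 + 0) + 23)**2 = (6 + 23)**2 = 29**2 = 841)
-387/R = -387/841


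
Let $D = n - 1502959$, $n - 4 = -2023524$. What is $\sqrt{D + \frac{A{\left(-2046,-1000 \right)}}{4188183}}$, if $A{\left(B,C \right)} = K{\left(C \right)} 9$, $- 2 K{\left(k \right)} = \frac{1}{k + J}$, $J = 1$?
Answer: $\frac{i \sqrt{338731855215280641568442}}{309925542} \approx 1877.9 i$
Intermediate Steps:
$n = -2023520$ ($n = 4 - 2023524 = -2023520$)
$D = -3526479$ ($D = -2023520 - 1502959 = -3526479$)
$K{\left(k \right)} = - \frac{1}{2 \left(1 + k\right)}$ ($K{\left(k \right)} = - \frac{1}{2 \left(k + 1\right)} = - \frac{1}{2 \left(1 + k\right)}$)
$A{\left(B,C \right)} = - \frac{9}{2 + 2 C}$ ($A{\left(B,C \right)} = - \frac{1}{2 + 2 C} 9 = - \frac{9}{2 + 2 C}$)
$\sqrt{D + \frac{A{\left(-2046,-1000 \right)}}{4188183}} = \sqrt{-3526479 + \frac{\left(-9\right) \frac{1}{2 + 2 \left(-1000\right)}}{4188183}} = \sqrt{-3526479 + - \frac{9}{2 - 2000} \cdot \frac{1}{4188183}} = \sqrt{-3526479 + - \frac{9}{-1998} \cdot \frac{1}{4188183}} = \sqrt{-3526479 + \left(-9\right) \left(- \frac{1}{1998}\right) \frac{1}{4188183}} = \sqrt{-3526479 + \frac{1}{222} \cdot \frac{1}{4188183}} = \sqrt{-3526479 + \frac{1}{929776626}} = \sqrt{- \frac{3278837746279853}{929776626}} = \frac{i \sqrt{338731855215280641568442}}{309925542}$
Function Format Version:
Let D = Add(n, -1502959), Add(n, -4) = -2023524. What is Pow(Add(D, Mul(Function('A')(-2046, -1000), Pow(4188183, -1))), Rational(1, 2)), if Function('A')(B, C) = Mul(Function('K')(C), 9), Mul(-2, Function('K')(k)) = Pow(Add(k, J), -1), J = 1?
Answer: Mul(Rational(1, 309925542), I, Pow(338731855215280641568442, Rational(1, 2))) ≈ Mul(1877.9, I)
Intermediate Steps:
n = -2023520 (n = Add(4, -2023524) = -2023520)
D = -3526479 (D = Add(-2023520, -1502959) = -3526479)
Function('K')(k) = Mul(Rational(-1, 2), Pow(Add(1, k), -1)) (Function('K')(k) = Mul(Rational(-1, 2), Pow(Add(k, 1), -1)) = Mul(Rational(-1, 2), Pow(Add(1, k), -1)))
Function('A')(B, C) = Mul(-9, Pow(Add(2, Mul(2, C)), -1)) (Function('A')(B, C) = Mul(Mul(-1, Pow(Add(2, Mul(2, C)), -1)), 9) = Mul(-9, Pow(Add(2, Mul(2, C)), -1)))
Pow(Add(D, Mul(Function('A')(-2046, -1000), Pow(4188183, -1))), Rational(1, 2)) = Pow(Add(-3526479, Mul(Mul(-9, Pow(Add(2, Mul(2, -1000)), -1)), Pow(4188183, -1))), Rational(1, 2)) = Pow(Add(-3526479, Mul(Mul(-9, Pow(Add(2, -2000), -1)), Rational(1, 4188183))), Rational(1, 2)) = Pow(Add(-3526479, Mul(Mul(-9, Pow(-1998, -1)), Rational(1, 4188183))), Rational(1, 2)) = Pow(Add(-3526479, Mul(Mul(-9, Rational(-1, 1998)), Rational(1, 4188183))), Rational(1, 2)) = Pow(Add(-3526479, Mul(Rational(1, 222), Rational(1, 4188183))), Rational(1, 2)) = Pow(Add(-3526479, Rational(1, 929776626)), Rational(1, 2)) = Pow(Rational(-3278837746279853, 929776626), Rational(1, 2)) = Mul(Rational(1, 309925542), I, Pow(338731855215280641568442, Rational(1, 2)))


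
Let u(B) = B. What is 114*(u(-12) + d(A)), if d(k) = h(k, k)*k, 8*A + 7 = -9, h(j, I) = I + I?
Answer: -456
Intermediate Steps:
h(j, I) = 2*I
A = -2 (A = -7/8 + (1/8)*(-9) = -7/8 - 9/8 = -2)
d(k) = 2*k**2 (d(k) = (2*k)*k = 2*k**2)
114*(u(-12) + d(A)) = 114*(-12 + 2*(-2)**2) = 114*(-12 + 2*4) = 114*(-12 + 8) = 114*(-4) = -456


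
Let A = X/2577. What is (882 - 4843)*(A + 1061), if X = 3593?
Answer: -10844386190/2577 ≈ -4.2081e+6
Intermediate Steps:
A = 3593/2577 ≈ 1.3943
(882 - 4843)*(A + 1061) = (882 - 4843)*(3593/2577 + 1061) = -3961*2737790/2577 = -10844386190/2577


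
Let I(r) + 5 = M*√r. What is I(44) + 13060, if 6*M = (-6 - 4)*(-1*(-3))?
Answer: 13055 - 10*√11 ≈ 13022.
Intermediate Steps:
M = -5 (M = ((-6 - 4)*(-1*(-3)))/6 = (-10*3)/6 = (⅙)*(-30) = -5)
I(r) = -5 - 5*√r
I(44) + 13060 = (-5 - 10*√11) + 13060 = 13055 - 10*√11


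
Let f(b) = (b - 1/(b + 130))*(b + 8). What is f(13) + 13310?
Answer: 1942348/143 ≈ 13583.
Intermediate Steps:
f(b) = (8 + b)*(b - 1/(130 + b)) (f(b) = (b - 1/(130 + b))*(8 + b) = (8 + b)*(b - 1/(130 + b)))
f(13) + 13310 = (-8 + 13³ + 138*13² + 1039*13)/(130 + 13) + 13310 = (-8 + 2197 + 138*169 + 13507)/143 + 13310 = (-8 + 2197 + 23322 + 13507)/143 + 13310 = (1/143)*39018 + 13310 = 39018/143 + 13310 = 1942348/143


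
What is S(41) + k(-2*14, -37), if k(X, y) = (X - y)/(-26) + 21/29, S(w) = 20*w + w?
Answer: 649479/754 ≈ 861.38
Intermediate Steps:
S(w) = 21*w
k(X, y) = 21/29 - X/26 + y/26 (k(X, y) = (X - y)*(-1/26) + 21*(1/29) = (-X/26 + y/26) + 21/29 = 21/29 - X/26 + y/26)
S(41) + k(-2*14, -37) = 21*41 + (21/29 - (-1)*14/13 + (1/26)*(-37)) = 861 + (21/29 - 1/26*(-28) - 37/26) = 861 + (21/29 + 14/13 - 37/26) = 861 + 285/754 = 649479/754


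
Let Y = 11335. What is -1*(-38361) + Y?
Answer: 49696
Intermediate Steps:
-1*(-38361) + Y = -1*(-38361) + 11335 = 38361 + 11335 = 49696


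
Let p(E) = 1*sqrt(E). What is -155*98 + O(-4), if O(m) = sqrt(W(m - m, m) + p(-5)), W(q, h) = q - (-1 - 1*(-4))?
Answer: -15190 + sqrt(-3 + I*sqrt(5)) ≈ -15189.0 + 1.836*I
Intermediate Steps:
p(E) = sqrt(E)
W(q, h) = -3 + q (W(q, h) = q - (-1 + 4) = q - 1*3 = q - 3 = -3 + q)
O(m) = sqrt(-3 + I*sqrt(5)) (O(m) = sqrt((-3 + (m - m)) + sqrt(-5)) = sqrt((-3 + 0) + I*sqrt(5)) = sqrt(-3 + I*sqrt(5)))
-155*98 + O(-4) = -155*98 + sqrt(-3 + I*sqrt(5)) = -15190 + sqrt(-3 + I*sqrt(5))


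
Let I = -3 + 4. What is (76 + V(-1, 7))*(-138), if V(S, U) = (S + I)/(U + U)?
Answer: -10488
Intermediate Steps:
I = 1
V(S, U) = (1 + S)/(2*U) (V(S, U) = (S + 1)/(U + U) = (1 + S)/((2*U)) = (1 + S)*(1/(2*U)) = (1 + S)/(2*U))
(76 + V(-1, 7))*(-138) = (76 + (1/2)*(1 - 1)/7)*(-138) = (76 + (1/2)*(1/7)*0)*(-138) = (76 + 0)*(-138) = 76*(-138) = -10488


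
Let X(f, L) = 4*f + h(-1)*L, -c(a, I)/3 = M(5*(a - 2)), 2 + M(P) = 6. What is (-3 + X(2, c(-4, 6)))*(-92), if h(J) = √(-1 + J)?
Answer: -460 + 1104*I*√2 ≈ -460.0 + 1561.3*I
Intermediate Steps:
M(P) = 4 (M(P) = -2 + 6 = 4)
c(a, I) = -12 (c(a, I) = -3*4 = -12)
X(f, L) = 4*f + I*L*√2 (X(f, L) = 4*f + √(-1 - 1)*L = 4*f + √(-2)*L = 4*f + (I*√2)*L = 4*f + I*L*√2)
(-3 + X(2, c(-4, 6)))*(-92) = (-3 + (4*2 + I*(-12)*√2))*(-92) = (-3 + (8 - 12*I*√2))*(-92) = (5 - 12*I*√2)*(-92) = -460 + 1104*I*√2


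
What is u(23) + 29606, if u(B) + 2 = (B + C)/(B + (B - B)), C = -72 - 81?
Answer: 680762/23 ≈ 29598.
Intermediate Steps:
C = -153
u(B) = -2 + (-153 + B)/B (u(B) = -2 + (B - 153)/(B + (B - B)) = -2 + (-153 + B)/(B + 0) = -2 + (-153 + B)/B)
u(23) + 29606 = (-153 - 1*23)/23 + 29606 = (-153 - 23)/23 + 29606 = (1/23)*(-176) + 29606 = -176/23 + 29606 = 680762/23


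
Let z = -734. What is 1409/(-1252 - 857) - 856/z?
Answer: 385549/774003 ≈ 0.49812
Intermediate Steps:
1409/(-1252 - 857) - 856/z = 1409/(-1252 - 857) - 856/(-734) = 1409/(-2109) - 856*(-1/734) = 1409*(-1/2109) + 428/367 = -1409/2109 + 428/367 = 385549/774003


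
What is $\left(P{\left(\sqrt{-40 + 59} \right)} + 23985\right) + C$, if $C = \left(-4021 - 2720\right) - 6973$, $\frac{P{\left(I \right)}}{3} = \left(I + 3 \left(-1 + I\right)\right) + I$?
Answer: $10262 + 15 \sqrt{19} \approx 10327.0$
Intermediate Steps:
$P{\left(I \right)} = -9 + 15 I$ ($P{\left(I \right)} = 3 \left(\left(I + 3 \left(-1 + I\right)\right) + I\right) = 3 \left(\left(I + \left(-3 + 3 I\right)\right) + I\right) = 3 \left(\left(-3 + 4 I\right) + I\right) = 3 \left(-3 + 5 I\right) = -9 + 15 I$)
$C = -13714$ ($C = -6741 - 6973 = -13714$)
$\left(P{\left(\sqrt{-40 + 59} \right)} + 23985\right) + C = \left(\left(-9 + 15 \sqrt{-40 + 59}\right) + 23985\right) - 13714 = \left(\left(-9 + 15 \sqrt{19}\right) + 23985\right) - 13714 = \left(23976 + 15 \sqrt{19}\right) - 13714 = 10262 + 15 \sqrt{19}$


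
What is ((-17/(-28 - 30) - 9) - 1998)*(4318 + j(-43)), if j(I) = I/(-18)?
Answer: -9051223363/1044 ≈ -8.6698e+6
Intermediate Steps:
j(I) = -I/18 (j(I) = I*(-1/18) = -I/18)
((-17/(-28 - 30) - 9) - 1998)*(4318 + j(-43)) = ((-17/(-28 - 30) - 9) - 1998)*(4318 - 1/18*(-43)) = ((-17/(-58) - 9) - 1998)*(4318 + 43/18) = ((-17*(-1/58) - 9) - 1998)*(77767/18) = ((17/58 - 9) - 1998)*(77767/18) = (-505/58 - 1998)*(77767/18) = -116389/58*77767/18 = -9051223363/1044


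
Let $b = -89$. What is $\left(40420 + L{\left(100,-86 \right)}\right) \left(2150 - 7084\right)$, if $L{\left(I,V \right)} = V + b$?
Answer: $-198568830$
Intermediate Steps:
$L{\left(I,V \right)} = -89 + V$ ($L{\left(I,V \right)} = V - 89 = -89 + V$)
$\left(40420 + L{\left(100,-86 \right)}\right) \left(2150 - 7084\right) = \left(40420 - 175\right) \left(2150 - 7084\right) = \left(40420 - 175\right) \left(-4934\right) = 40245 \left(-4934\right) = -198568830$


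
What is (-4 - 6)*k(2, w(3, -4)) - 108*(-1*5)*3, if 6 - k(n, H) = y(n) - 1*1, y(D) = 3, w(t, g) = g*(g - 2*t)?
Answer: 1580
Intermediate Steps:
k(n, H) = 4 (k(n, H) = 6 - (3 - 1*1) = 6 - (3 - 1) = 6 - 1*2 = 6 - 2 = 4)
(-4 - 6)*k(2, w(3, -4)) - 108*(-1*5)*3 = (-4 - 6)*4 - 108*(-1*5)*3 = -10*4 - (-540)*3 = -40 - 108*(-15) = -40 + 1620 = 1580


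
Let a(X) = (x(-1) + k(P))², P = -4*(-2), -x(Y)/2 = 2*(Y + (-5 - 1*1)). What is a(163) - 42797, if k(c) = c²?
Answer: -34333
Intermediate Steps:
x(Y) = 24 - 4*Y (x(Y) = -4*(Y + (-5 - 1*1)) = -4*(Y + (-5 - 1)) = -4*(Y - 6) = -4*(-6 + Y) = -2*(-12 + 2*Y) = 24 - 4*Y)
P = 8
a(X) = 8464 (a(X) = ((24 - 4*(-1)) + 8²)² = ((24 + 4) + 64)² = (28 + 64)² = 92² = 8464)
a(163) - 42797 = 8464 - 42797 = -34333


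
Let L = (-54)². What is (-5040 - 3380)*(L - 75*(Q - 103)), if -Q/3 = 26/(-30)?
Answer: -87955320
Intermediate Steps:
Q = 13/5 (Q = -78/(-30) = -78*(-1)/30 = -3*(-13/15) = 13/5 ≈ 2.6000)
L = 2916
(-5040 - 3380)*(L - 75*(Q - 103)) = (-5040 - 3380)*(2916 - 75*(13/5 - 103)) = -8420*(2916 - 75*(-502/5)) = -8420*(2916 + 7530) = -8420*10446 = -87955320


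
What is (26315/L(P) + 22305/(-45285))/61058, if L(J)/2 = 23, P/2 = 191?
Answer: 79376583/8479368692 ≈ 0.0093611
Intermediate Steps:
P = 382 (P = 2*191 = 382)
L(J) = 46 (L(J) = 2*23 = 46)
(26315/L(P) + 22305/(-45285))/61058 = (26315/46 + 22305/(-45285))/61058 = (26315*(1/46) + 22305*(-1/45285))*(1/61058) = (26315/46 - 1487/3019)*(1/61058) = (79376583/138874)*(1/61058) = 79376583/8479368692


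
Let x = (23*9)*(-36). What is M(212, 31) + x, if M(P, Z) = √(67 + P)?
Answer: -7452 + 3*√31 ≈ -7435.3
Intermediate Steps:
x = -7452 (x = 207*(-36) = -7452)
M(212, 31) + x = √(67 + 212) - 7452 = √279 - 7452 = 3*√31 - 7452 = -7452 + 3*√31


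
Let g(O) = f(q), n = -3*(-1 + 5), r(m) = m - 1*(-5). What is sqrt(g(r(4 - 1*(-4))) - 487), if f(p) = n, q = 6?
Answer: I*sqrt(499) ≈ 22.338*I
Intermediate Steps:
r(m) = 5 + m (r(m) = m + 5 = 5 + m)
n = -12 (n = -3*4 = -12)
f(p) = -12
g(O) = -12
sqrt(g(r(4 - 1*(-4))) - 487) = sqrt(-12 - 487) = sqrt(-499) = I*sqrt(499)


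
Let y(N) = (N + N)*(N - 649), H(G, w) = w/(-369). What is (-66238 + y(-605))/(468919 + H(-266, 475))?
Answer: 267728319/86515318 ≈ 3.0946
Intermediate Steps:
H(G, w) = -w/369 (H(G, w) = w*(-1/369) = -w/369)
y(N) = 2*N*(-649 + N) (y(N) = (2*N)*(-649 + N) = 2*N*(-649 + N))
(-66238 + y(-605))/(468919 + H(-266, 475)) = (-66238 + 2*(-605)*(-649 - 605))/(468919 - 1/369*475) = (-66238 + 2*(-605)*(-1254))/(468919 - 475/369) = (-66238 + 1517340)/(173030636/369) = 1451102*(369/173030636) = 267728319/86515318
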